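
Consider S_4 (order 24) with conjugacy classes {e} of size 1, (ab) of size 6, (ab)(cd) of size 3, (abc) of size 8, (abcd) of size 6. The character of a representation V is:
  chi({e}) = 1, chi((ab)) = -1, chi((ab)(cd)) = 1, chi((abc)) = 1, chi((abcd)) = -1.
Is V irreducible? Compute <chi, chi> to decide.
Irreducible: <chi, chi> = 1.

Derivation: <chi, chi> = (1/|G|) sum_C |C| * |chi(C)|^2 = (1/24)[1*|1|^2 + 6*|-1|^2 + 3*|1|^2 + 8*|1|^2 + 6*|-1|^2]
  = (1/24)[(1) + (6) + (3) + (8) + (6)] = 24/24 = 1.
A character is irreducible iff <chi, chi> = 1, so this representation is irreducible.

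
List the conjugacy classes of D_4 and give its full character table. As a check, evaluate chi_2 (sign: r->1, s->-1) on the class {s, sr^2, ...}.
Conjugacy classes: {e} of size 1, {r^2} of size 1, {r^1, r^3} of size 2, {s, sr^2, ...} of size 2, {sr, sr^3, ...} of size 2.
Character table:
  irrep \ class              {e} (size 1)  {r^2} (size 1)  {r^1, r^3} (size 2)  {s, sr^2, ...} (size 2)  {sr, sr^3, ...} (size 2)
  chi_1 (triv)               1             1               1                    1                        1                       
  chi_2 (sign: r->1, s->-1)  1             1               1                    -1                       -1                      
  chi_3 (r->-1, s->1)        1             1               -1                   1                        -1                      
  chi_4 (r->-1, s->-1)       1             1               -1                   -1                       1                       
  chi_5 (2d, j=1)            2             -2              0                    0                        0                       

Spot check: chi_2 (sign: r->1, s->-1) on {s, sr^2, ...} = -1.

Derivation: D_4 has order 2*4 = 8 with 5 conjugacy classes, hence 5 irreducibles. Sum of squared dims 1 + 1 + 1 + 1 + 4 = 8 = |G|. Linear characters come from the abelianisation; the 2-dimensional irreps have character r^k -> 2*cos(2*pi*j*k/4), reflections -> 0.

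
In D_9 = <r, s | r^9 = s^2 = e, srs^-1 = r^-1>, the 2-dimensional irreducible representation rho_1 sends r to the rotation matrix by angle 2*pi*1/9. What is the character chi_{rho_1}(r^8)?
chi_{rho_1}(r^8) = 2*cos(2*pi*1*8/9) = 2*cos(2*pi/9)

Reasoning: rho_1(r^8) is rotation by angle 2*pi*1*8/9, whose trace is 2*cos(2*pi*1*8/9) = 2*cos(2*pi/9).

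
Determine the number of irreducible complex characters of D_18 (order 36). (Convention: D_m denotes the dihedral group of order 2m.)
12

Argument: The number of irreducible complex representations of a finite group equals its number of conjugacy classes. D_18 has 12 conjugacy classes (n/2 + 3 for n even), so D_18 (order 36) has exactly 12 irreducible complex representations.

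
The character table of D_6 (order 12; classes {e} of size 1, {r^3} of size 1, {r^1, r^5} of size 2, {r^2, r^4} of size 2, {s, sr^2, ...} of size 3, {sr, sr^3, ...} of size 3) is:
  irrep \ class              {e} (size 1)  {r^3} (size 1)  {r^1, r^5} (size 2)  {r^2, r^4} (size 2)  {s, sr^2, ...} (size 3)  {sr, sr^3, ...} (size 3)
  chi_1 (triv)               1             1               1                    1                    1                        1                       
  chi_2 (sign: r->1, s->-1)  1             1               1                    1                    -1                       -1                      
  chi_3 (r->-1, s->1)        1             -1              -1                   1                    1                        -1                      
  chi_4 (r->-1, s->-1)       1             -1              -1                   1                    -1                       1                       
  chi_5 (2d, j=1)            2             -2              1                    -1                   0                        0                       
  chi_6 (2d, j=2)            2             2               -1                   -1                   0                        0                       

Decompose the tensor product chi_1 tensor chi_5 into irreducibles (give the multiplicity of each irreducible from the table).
chi_1 tensor chi_5 = chi_5 (all other irreducibles have multiplicity 0).

Proof sketch: The character of a tensor product is the pointwise product (chi_1 * chi_5)(C) = chi_1(C) * chi_5(C):
  {e}: (1)*(2), {r^3}: (1)*(-2), {r^1, r^5}: (1)*(1), {r^2, r^4}: (1)*(-1), {s, sr^2, ...}: (1)*(0), {sr, sr^3, ...}: (1)*(0)
so (chi_1 * chi_5) takes values
  {e} -> 2, {r^3} -> -2, {r^1, r^5} -> 1, {r^2, r^4} -> -1, {s, sr^2, ...} -> 0, {sr, sr^3, ...} -> 0.
Now take the inner product of this character with each irreducible chi from the table, <chi_1*chi_5, chi> = (1/12) sum_C |C| (chi_1*chi_5)(C) conj(chi(C)):
  <chi_1*chi_5, chi_1> = (1/12)[1*(2)*conj(1) + 1*(-2)*conj(1) + 2*(1)*conj(1) + 2*(-1)*conj(1) + 3*(0)*conj(1) + 3*(0)*conj(1)]
      = (1/12)[(2) + (-2) + (2) + (-2) + (0) + (0)] = 0/12 = 0
  <chi_1*chi_5, chi_2> = (1/12)[1*(2)*conj(1) + 1*(-2)*conj(1) + 2*(1)*conj(1) + 2*(-1)*conj(1) + 3*(0)*conj(-1) + 3*(0)*conj(-1)]
      = (1/12)[(2) + (-2) + (2) + (-2) + (0) + (0)] = 0/12 = 0
  <chi_1*chi_5, chi_3> = (1/12)[1*(2)*conj(1) + 1*(-2)*conj(-1) + 2*(1)*conj(-1) + 2*(-1)*conj(1) + 3*(0)*conj(1) + 3*(0)*conj(-1)]
      = (1/12)[(2) + (2) + (-2) + (-2) + (0) + (0)] = 0/12 = 0
  <chi_1*chi_5, chi_4> = (1/12)[1*(2)*conj(1) + 1*(-2)*conj(-1) + 2*(1)*conj(-1) + 2*(-1)*conj(1) + 3*(0)*conj(-1) + 3*(0)*conj(1)]
      = (1/12)[(2) + (2) + (-2) + (-2) + (0) + (0)] = 0/12 = 0
  <chi_1*chi_5, chi_5> = (1/12)[1*(2)*conj(2) + 1*(-2)*conj(-2) + 2*(1)*conj(1) + 2*(-1)*conj(-1) + 3*(0)*conj(0) + 3*(0)*conj(0)]
      = (1/12)[(4) + (4) + (2) + (2) + (0) + (0)] = 12/12 = 1
  <chi_1*chi_5, chi_6> = (1/12)[1*(2)*conj(2) + 1*(-2)*conj(2) + 2*(1)*conj(-1) + 2*(-1)*conj(-1) + 3*(0)*conj(0) + 3*(0)*conj(0)]
      = (1/12)[(4) + (-4) + (-2) + (2) + (0) + (0)] = 0/12 = 0
Hence the multiplicities are chi_5: 1. Dimension check: dim(chi_1)*dim(chi_5) = 1*2 = 2 and sum (mult * dim) = 1*2 = 2.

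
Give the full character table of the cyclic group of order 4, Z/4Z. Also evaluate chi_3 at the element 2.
Character table of Z/4Z (irreps indexed chi_0,...,chi_3 with chi_k(m) = zeta_4^(k*m), zeta_4 = exp(2*pi*i/4)):
  irrep \ class  {0} (size 1)  {1} (size 1)  {2} (size 1)  {3} (size 1)
  chi_0          1             1             1             1           
  chi_1          1             I             -1            -I          
  chi_2          1             -1            1             -1          
  chi_3          1             -I            -1            I           

Spot check: chi_3(2) = zeta_4^(3*2) = zeta_4^6 = -1.

Working: Z/4Z is abelian, so all 4 irreducible complex representations are 1-dimensional. They are given by chi_k(m) = zeta_4^(k*m) for k = 0,...,3. Row orthogonality: sum_m chi_k(m) conj(chi_l(m)) = 4 * [k = l].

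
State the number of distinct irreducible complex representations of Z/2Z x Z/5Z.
10

Details: The number of irreducible complex representations of a finite group equals its number of conjugacy classes. Z/2Z x Z/5Z is abelian of order 10, so every element is its own conjugacy class: 10 classes, so Z/2Z x Z/5Z (order 10) has exactly 10 irreducible complex representations.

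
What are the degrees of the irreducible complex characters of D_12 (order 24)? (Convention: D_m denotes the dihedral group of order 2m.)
Dimensions: 1, 1, 1, 1, 2, 2, 2, 2, 2

Explanation: There are 9 irreducibles (= number of conjugacy classes). Their dimensions d_i satisfy sum d_i^2 = |G| = 24: 1 + 1 + 1 + 1 + 4 + 4 + 4 + 4 + 4 = 24.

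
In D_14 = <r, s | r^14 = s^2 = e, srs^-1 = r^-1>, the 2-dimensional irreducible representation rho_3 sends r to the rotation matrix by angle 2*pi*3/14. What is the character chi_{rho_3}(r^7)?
chi_{rho_3}(r^7) = 2*cos(2*pi*3*7/14) = -2

rho_3(r^7) is rotation by angle 2*pi*3*7/14, whose trace is 2*cos(2*pi*3*7/14) = -2.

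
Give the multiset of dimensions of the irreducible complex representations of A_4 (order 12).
Dimensions: 1, 1, 1, 3

Explanation: There are 4 irreducibles (= number of conjugacy classes). Their dimensions d_i satisfy sum d_i^2 = |G| = 12: 1 + 1 + 1 + 9 = 12.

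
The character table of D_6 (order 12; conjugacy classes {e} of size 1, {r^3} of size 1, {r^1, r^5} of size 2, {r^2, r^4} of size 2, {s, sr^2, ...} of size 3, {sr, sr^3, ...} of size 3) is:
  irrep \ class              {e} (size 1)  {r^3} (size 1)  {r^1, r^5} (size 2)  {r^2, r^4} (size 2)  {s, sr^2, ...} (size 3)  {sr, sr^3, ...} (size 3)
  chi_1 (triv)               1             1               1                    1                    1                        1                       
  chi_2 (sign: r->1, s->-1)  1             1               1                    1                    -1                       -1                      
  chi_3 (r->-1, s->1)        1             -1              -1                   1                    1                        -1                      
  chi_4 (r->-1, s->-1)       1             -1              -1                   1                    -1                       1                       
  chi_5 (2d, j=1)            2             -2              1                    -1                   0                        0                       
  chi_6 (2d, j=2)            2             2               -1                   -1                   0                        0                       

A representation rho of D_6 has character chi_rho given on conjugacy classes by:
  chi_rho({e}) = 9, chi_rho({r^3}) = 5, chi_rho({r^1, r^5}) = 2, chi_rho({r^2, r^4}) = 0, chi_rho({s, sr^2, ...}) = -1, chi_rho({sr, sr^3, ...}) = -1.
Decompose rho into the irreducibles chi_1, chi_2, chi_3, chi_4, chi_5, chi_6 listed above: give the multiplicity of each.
Multiplicities: chi_1: 1, chi_2: 2, chi_3: 0, chi_4: 0, chi_5: 1, chi_6: 2.

Argument: Use <chi_rho, chi> = (1/|G|) sum_C |C| * chi_rho(C) * conj(chi(C)) with |G| = 12 for each irreducible chi in the table:
  <chi_rho, chi_1> = (1/12)[1*(9)*conj(1) + 1*(5)*conj(1) + 2*(2)*conj(1) + 2*(0)*conj(1) + 3*(-1)*conj(1) + 3*(-1)*conj(1)]
      = (1/12)[(9) + (5) + (4) + (0) + (-3) + (-3)] = 12/12 = 1
  <chi_rho, chi_2> = (1/12)[1*(9)*conj(1) + 1*(5)*conj(1) + 2*(2)*conj(1) + 2*(0)*conj(1) + 3*(-1)*conj(-1) + 3*(-1)*conj(-1)]
      = (1/12)[(9) + (5) + (4) + (0) + (3) + (3)] = 24/12 = 2
  <chi_rho, chi_3> = (1/12)[1*(9)*conj(1) + 1*(5)*conj(-1) + 2*(2)*conj(-1) + 2*(0)*conj(1) + 3*(-1)*conj(1) + 3*(-1)*conj(-1)]
      = (1/12)[(9) + (-5) + (-4) + (0) + (-3) + (3)] = 0/12 = 0
  <chi_rho, chi_4> = (1/12)[1*(9)*conj(1) + 1*(5)*conj(-1) + 2*(2)*conj(-1) + 2*(0)*conj(1) + 3*(-1)*conj(-1) + 3*(-1)*conj(1)]
      = (1/12)[(9) + (-5) + (-4) + (0) + (3) + (-3)] = 0/12 = 0
  <chi_rho, chi_5> = (1/12)[1*(9)*conj(2) + 1*(5)*conj(-2) + 2*(2)*conj(1) + 2*(0)*conj(-1) + 3*(-1)*conj(0) + 3*(-1)*conj(0)]
      = (1/12)[(18) + (-10) + (4) + (0) + (0) + (0)] = 12/12 = 1
  <chi_rho, chi_6> = (1/12)[1*(9)*conj(2) + 1*(5)*conj(2) + 2*(2)*conj(-1) + 2*(0)*conj(-1) + 3*(-1)*conj(0) + 3*(-1)*conj(0)]
      = (1/12)[(18) + (10) + (-4) + (0) + (0) + (0)] = 24/12 = 2
Dimension check: dim(rho) = sum (mult * dim) = 1*1 + 2*1 + 0*1 + 0*1 + 1*2 + 2*2 = 9 = chi_rho(e) = 9.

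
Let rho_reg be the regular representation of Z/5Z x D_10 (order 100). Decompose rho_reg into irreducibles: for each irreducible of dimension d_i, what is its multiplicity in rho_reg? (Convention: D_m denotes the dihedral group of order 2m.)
Each irreducible V_i of dimension d_i appears with multiplicity d_i, i.e. rho_reg = (direct sum over all irreducibles V_i) d_i V_i. The irreducible dimensions for Z/5Z x D_10 are 1, 1, 1, 1, 1, 1, 1, 1, 1, 1, 1, 1, 1, 1, 1, 1, 1, 1, 1, 1, 2, 2, 2, 2, 2, 2, 2, 2, 2, 2, 2, 2, 2, 2, 2, 2, 2, 2, 2, 2: 20 irreducibles of dimension 1, each with multiplicity 1; 20 irreducibles of dimension 2, each with multiplicity 2. Total dimension 20*1*1 + 20*2*2 = 100 = |G|.

Argument: General theorem: in the regular representation of a finite group G, each irreducible appears with multiplicity equal to its dimension. Check: dim(rho_reg) = sum d_i^2 = 1 + 1 + 1 + 1 + 1 + 1 + 1 + 1 + 1 + 1 + 1 + 1 + 1 + 1 + 1 + 1 + 1 + 1 + 1 + 1 + 4 + 4 + 4 + 4 + 4 + 4 + 4 + 4 + 4 + 4 + 4 + 4 + 4 + 4 + 4 + 4 + 4 + 4 + 4 + 4 = 100 = |G|.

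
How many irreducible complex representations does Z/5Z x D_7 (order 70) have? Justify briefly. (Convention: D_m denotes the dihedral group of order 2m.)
25

Details: The number of irreducible complex representations of a finite group equals its number of conjugacy classes. For a direct product, #classes(G x H) = #classes(G) * #classes(H). Z/5Z has 5 classes (abelian), D_7 has 5 classes, so 5 * 5 = 25, so Z/5Z x D_7 (order 70) has exactly 25 irreducible complex representations.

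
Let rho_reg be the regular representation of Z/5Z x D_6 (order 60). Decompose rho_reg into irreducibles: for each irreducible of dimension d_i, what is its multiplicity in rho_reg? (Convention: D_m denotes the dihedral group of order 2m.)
Each irreducible V_i of dimension d_i appears with multiplicity d_i, i.e. rho_reg = (direct sum over all irreducibles V_i) d_i V_i. The irreducible dimensions for Z/5Z x D_6 are 1, 1, 1, 1, 1, 1, 1, 1, 1, 1, 1, 1, 1, 1, 1, 1, 1, 1, 1, 1, 2, 2, 2, 2, 2, 2, 2, 2, 2, 2: 20 irreducibles of dimension 1, each with multiplicity 1; 10 irreducibles of dimension 2, each with multiplicity 2. Total dimension 20*1*1 + 10*2*2 = 60 = |G|.

Details: General theorem: in the regular representation of a finite group G, each irreducible appears with multiplicity equal to its dimension. Check: dim(rho_reg) = sum d_i^2 = 1 + 1 + 1 + 1 + 1 + 1 + 1 + 1 + 1 + 1 + 1 + 1 + 1 + 1 + 1 + 1 + 1 + 1 + 1 + 1 + 4 + 4 + 4 + 4 + 4 + 4 + 4 + 4 + 4 + 4 = 60 = |G|.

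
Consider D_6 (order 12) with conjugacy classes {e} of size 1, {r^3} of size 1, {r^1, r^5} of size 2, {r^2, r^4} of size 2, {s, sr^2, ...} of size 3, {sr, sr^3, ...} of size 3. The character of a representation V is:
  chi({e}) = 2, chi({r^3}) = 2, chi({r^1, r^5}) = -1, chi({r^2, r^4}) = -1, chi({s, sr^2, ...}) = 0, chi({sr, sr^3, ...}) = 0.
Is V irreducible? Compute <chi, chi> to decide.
Irreducible: <chi, chi> = 1.

Solution. <chi, chi> = (1/|G|) sum_C |C| * |chi(C)|^2 = (1/12)[1*|2|^2 + 1*|2|^2 + 2*|-1|^2 + 2*|-1|^2 + 3*|0|^2 + 3*|0|^2]
  = (1/12)[(4) + (4) + (2) + (2) + (0) + (0)] = 12/12 = 1.
A character is irreducible iff <chi, chi> = 1, so this representation is irreducible.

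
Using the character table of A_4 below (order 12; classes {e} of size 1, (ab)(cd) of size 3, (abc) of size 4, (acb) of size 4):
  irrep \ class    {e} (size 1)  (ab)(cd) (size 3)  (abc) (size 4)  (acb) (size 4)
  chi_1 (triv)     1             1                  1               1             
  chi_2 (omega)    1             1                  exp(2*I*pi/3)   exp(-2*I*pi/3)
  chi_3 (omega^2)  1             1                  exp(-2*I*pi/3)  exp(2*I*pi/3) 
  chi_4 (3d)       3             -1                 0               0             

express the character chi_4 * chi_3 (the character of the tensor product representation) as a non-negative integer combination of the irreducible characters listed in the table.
chi_4 tensor chi_3 = chi_4 (all other irreducibles have multiplicity 0).

Proof sketch: The character of a tensor product is the pointwise product (chi_4 * chi_3)(C) = chi_4(C) * chi_3(C):
  {e}: (3)*(1), (ab)(cd): (-1)*(1), (abc): (0)*(exp(-2*I*pi/3)), (acb): (0)*(exp(2*I*pi/3))
so (chi_4 * chi_3) takes values
  {e} -> 3, (ab)(cd) -> -1, (abc) -> 0, (acb) -> 0.
Now take the inner product of this character with each irreducible chi from the table, <chi_4*chi_3, chi> = (1/12) sum_C |C| (chi_4*chi_3)(C) conj(chi(C)):
  <chi_4*chi_3, chi_1> = (1/12)[1*(3)*conj(1) + 3*(-1)*conj(1) + 4*(0)*conj(1) + 4*(0)*conj(1)]
      = (1/12)[(3) + (-3) + (0) + (0)] = 0/12 = 0
  <chi_4*chi_3, chi_2> = (1/12)[1*(3)*conj(1) + 3*(-1)*conj(1) + 4*(0)*conj(exp(2*I*pi/3)) + 4*(0)*conj(exp(-2*I*pi/3))]
      = (1/12)[(3) + (-3) + (0) + (0)] = 0/12 = 0
  <chi_4*chi_3, chi_3> = (1/12)[1*(3)*conj(1) + 3*(-1)*conj(1) + 4*(0)*conj(exp(-2*I*pi/3)) + 4*(0)*conj(exp(2*I*pi/3))]
      = (1/12)[(3) + (-3) + (0) + (0)] = 0/12 = 0
  <chi_4*chi_3, chi_4> = (1/12)[1*(3)*conj(3) + 3*(-1)*conj(-1) + 4*(0)*conj(0) + 4*(0)*conj(0)]
      = (1/12)[(9) + (3) + (0) + (0)] = 12/12 = 1
(Exp terms are combined using exp(i*s)*conj(exp(i*t)) = exp(i*(s-t)), and sums of them are collapsed using the identity that for every m > 1 the m distinct m-th roots of unity sum to 0, e.g. 1 + exp(2*I*pi/3) + exp(-2*I*pi/3) = 0.)
Hence the multiplicities are chi_4: 1. Dimension check: dim(chi_4)*dim(chi_3) = 3*1 = 3 and sum (mult * dim) = 1*3 = 3.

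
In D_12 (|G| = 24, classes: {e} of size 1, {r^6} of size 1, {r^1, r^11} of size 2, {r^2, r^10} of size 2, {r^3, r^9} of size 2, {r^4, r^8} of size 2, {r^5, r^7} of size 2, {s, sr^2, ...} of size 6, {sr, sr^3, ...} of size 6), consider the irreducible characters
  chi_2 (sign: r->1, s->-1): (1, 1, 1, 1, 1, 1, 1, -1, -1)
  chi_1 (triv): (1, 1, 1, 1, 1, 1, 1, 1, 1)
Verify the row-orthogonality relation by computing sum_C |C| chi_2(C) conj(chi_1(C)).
Sum = 0; so <chi_2, chi_1> = 0 (distinct irreducibles are orthogonal).

Explanation: Compute term by term over conjugacy classes (|C| * chi_2(C) * conj(chi_1(C))):
  1*(1)*conj(1) + 1*(1)*conj(1) + 2*(1)*conj(1) + 2*(1)*conj(1) + 2*(1)*conj(1) + 2*(1)*conj(1) + 2*(1)*conj(1) + 6*(-1)*conj(1) + 6*(-1)*conj(1)
  = (1) + (1) + (2) + (2) + (2) + (2) + (2) + (-6) + (-6)
  = 0.
Dividing by |G| = 24 gives 0/24 = 0, matching the row-orthogonality relation <chi_2, chi_1> = [chi_2 = chi_1].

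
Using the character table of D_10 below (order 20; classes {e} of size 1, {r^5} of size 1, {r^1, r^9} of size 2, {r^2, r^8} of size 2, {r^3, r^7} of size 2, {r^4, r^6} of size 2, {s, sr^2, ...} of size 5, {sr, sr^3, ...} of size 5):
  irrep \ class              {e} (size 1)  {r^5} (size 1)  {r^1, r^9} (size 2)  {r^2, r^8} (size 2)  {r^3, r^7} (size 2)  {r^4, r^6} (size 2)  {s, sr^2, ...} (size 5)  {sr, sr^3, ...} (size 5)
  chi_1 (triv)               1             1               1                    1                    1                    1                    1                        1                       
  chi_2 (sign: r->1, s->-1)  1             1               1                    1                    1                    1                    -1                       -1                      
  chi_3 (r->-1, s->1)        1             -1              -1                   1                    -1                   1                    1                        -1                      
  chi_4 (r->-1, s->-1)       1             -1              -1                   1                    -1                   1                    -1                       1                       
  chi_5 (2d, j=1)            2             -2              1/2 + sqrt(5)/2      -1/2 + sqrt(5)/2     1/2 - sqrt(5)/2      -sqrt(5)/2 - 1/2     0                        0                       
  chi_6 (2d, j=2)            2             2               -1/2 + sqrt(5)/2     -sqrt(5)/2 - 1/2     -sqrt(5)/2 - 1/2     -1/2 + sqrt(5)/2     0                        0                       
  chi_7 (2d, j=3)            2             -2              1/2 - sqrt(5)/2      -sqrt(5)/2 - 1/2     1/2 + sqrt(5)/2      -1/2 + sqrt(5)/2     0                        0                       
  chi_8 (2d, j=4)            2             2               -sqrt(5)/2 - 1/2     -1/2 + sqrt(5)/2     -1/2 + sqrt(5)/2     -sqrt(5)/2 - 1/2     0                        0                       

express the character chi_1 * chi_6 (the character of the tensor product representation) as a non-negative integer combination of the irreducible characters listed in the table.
chi_1 tensor chi_6 = chi_6 (all other irreducibles have multiplicity 0).

Solution. The character of a tensor product is the pointwise product (chi_1 * chi_6)(C) = chi_1(C) * chi_6(C):
  {e}: (1)*(2), {r^5}: (1)*(2), {r^1, r^9}: (1)*(-1/2 + sqrt(5)/2), {r^2, r^8}: (1)*(-sqrt(5)/2 - 1/2), {r^3, r^7}: (1)*(-sqrt(5)/2 - 1/2), {r^4, r^6}: (1)*(-1/2 + sqrt(5)/2), {s, sr^2, ...}: (1)*(0), {sr, sr^3, ...}: (1)*(0)
so (chi_1 * chi_6) takes values
  {e} -> 2, {r^5} -> 2, {r^1, r^9} -> -1/2 + sqrt(5)/2, {r^2, r^8} -> -sqrt(5)/2 - 1/2, {r^3, r^7} -> -sqrt(5)/2 - 1/2, {r^4, r^6} -> -1/2 + sqrt(5)/2, {s, sr^2, ...} -> 0, {sr, sr^3, ...} -> 0.
Now take the inner product of this character with each irreducible chi from the table, <chi_1*chi_6, chi> = (1/20) sum_C |C| (chi_1*chi_6)(C) conj(chi(C)):
  <chi_1*chi_6, chi_1> = (1/20)[1*(2)*conj(1) + 1*(2)*conj(1) + 2*(-1/2 + sqrt(5)/2)*conj(1) + 2*(-sqrt(5)/2 - 1/2)*conj(1) + 2*(-sqrt(5)/2 - 1/2)*conj(1) + 2*(-1/2 + sqrt(5)/2)*conj(1) + 5*(0)*conj(1) + 5*(0)*conj(1)]
      = (1/20)[(2) + (2) + (-1 + sqrt(5)) + (-sqrt(5) - 1) + (-sqrt(5) - 1) + (-1 + sqrt(5)) + (0) + (0)] = 0/20 = 0
  <chi_1*chi_6, chi_2> = (1/20)[1*(2)*conj(1) + 1*(2)*conj(1) + 2*(-1/2 + sqrt(5)/2)*conj(1) + 2*(-sqrt(5)/2 - 1/2)*conj(1) + 2*(-sqrt(5)/2 - 1/2)*conj(1) + 2*(-1/2 + sqrt(5)/2)*conj(1) + 5*(0)*conj(-1) + 5*(0)*conj(-1)]
      = (1/20)[(2) + (2) + (-1 + sqrt(5)) + (-sqrt(5) - 1) + (-sqrt(5) - 1) + (-1 + sqrt(5)) + (0) + (0)] = 0/20 = 0
  <chi_1*chi_6, chi_3> = (1/20)[1*(2)*conj(1) + 1*(2)*conj(-1) + 2*(-1/2 + sqrt(5)/2)*conj(-1) + 2*(-sqrt(5)/2 - 1/2)*conj(1) + 2*(-sqrt(5)/2 - 1/2)*conj(-1) + 2*(-1/2 + sqrt(5)/2)*conj(1) + 5*(0)*conj(1) + 5*(0)*conj(-1)]
      = (1/20)[(2) + (-2) + (1 - sqrt(5)) + (-sqrt(5) - 1) + (1 + sqrt(5)) + (-1 + sqrt(5)) + (0) + (0)] = 0/20 = 0
  <chi_1*chi_6, chi_4> = (1/20)[1*(2)*conj(1) + 1*(2)*conj(-1) + 2*(-1/2 + sqrt(5)/2)*conj(-1) + 2*(-sqrt(5)/2 - 1/2)*conj(1) + 2*(-sqrt(5)/2 - 1/2)*conj(-1) + 2*(-1/2 + sqrt(5)/2)*conj(1) + 5*(0)*conj(-1) + 5*(0)*conj(1)]
      = (1/20)[(2) + (-2) + (1 - sqrt(5)) + (-sqrt(5) - 1) + (1 + sqrt(5)) + (-1 + sqrt(5)) + (0) + (0)] = 0/20 = 0
  <chi_1*chi_6, chi_5> = (1/20)[1*(2)*conj(2) + 1*(2)*conj(-2) + 2*(-1/2 + sqrt(5)/2)*conj(1/2 + sqrt(5)/2) + 2*(-sqrt(5)/2 - 1/2)*conj(-1/2 + sqrt(5)/2) + 2*(-sqrt(5)/2 - 1/2)*conj(1/2 - sqrt(5)/2) + 2*(-1/2 + sqrt(5)/2)*conj(-sqrt(5)/2 - 1/2) + 5*(0)*conj(0) + 5*(0)*conj(0)]
      = (1/20)[(4) + (-4) + (2) + (-2) + (2) + (-2) + (0) + (0)] = 0/20 = 0
  <chi_1*chi_6, chi_6> = (1/20)[1*(2)*conj(2) + 1*(2)*conj(2) + 2*(-1/2 + sqrt(5)/2)*conj(-1/2 + sqrt(5)/2) + 2*(-sqrt(5)/2 - 1/2)*conj(-sqrt(5)/2 - 1/2) + 2*(-sqrt(5)/2 - 1/2)*conj(-sqrt(5)/2 - 1/2) + 2*(-1/2 + sqrt(5)/2)*conj(-1/2 + sqrt(5)/2) + 5*(0)*conj(0) + 5*(0)*conj(0)]
      = (1/20)[(4) + (4) + (3 - sqrt(5)) + (sqrt(5) + 3) + (sqrt(5) + 3) + (3 - sqrt(5)) + (0) + (0)] = 20/20 = 1
  <chi_1*chi_6, chi_7> = (1/20)[1*(2)*conj(2) + 1*(2)*conj(-2) + 2*(-1/2 + sqrt(5)/2)*conj(1/2 - sqrt(5)/2) + 2*(-sqrt(5)/2 - 1/2)*conj(-sqrt(5)/2 - 1/2) + 2*(-sqrt(5)/2 - 1/2)*conj(1/2 + sqrt(5)/2) + 2*(-1/2 + sqrt(5)/2)*conj(-1/2 + sqrt(5)/2) + 5*(0)*conj(0) + 5*(0)*conj(0)]
      = (1/20)[(4) + (-4) + (-3 + sqrt(5)) + (sqrt(5) + 3) + (-3 - sqrt(5)) + (3 - sqrt(5)) + (0) + (0)] = 0/20 = 0
  <chi_1*chi_6, chi_8> = (1/20)[1*(2)*conj(2) + 1*(2)*conj(2) + 2*(-1/2 + sqrt(5)/2)*conj(-sqrt(5)/2 - 1/2) + 2*(-sqrt(5)/2 - 1/2)*conj(-1/2 + sqrt(5)/2) + 2*(-sqrt(5)/2 - 1/2)*conj(-1/2 + sqrt(5)/2) + 2*(-1/2 + sqrt(5)/2)*conj(-sqrt(5)/2 - 1/2) + 5*(0)*conj(0) + 5*(0)*conj(0)]
      = (1/20)[(4) + (4) + (-2) + (-2) + (-2) + (-2) + (0) + (0)] = 0/20 = 0
Hence the multiplicities are chi_6: 1. Dimension check: dim(chi_1)*dim(chi_6) = 1*2 = 2 and sum (mult * dim) = 1*2 = 2.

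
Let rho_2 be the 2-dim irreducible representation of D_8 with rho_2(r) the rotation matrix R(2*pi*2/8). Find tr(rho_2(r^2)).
chi_{rho_2}(r^2) = 2*cos(2*pi*2*2/8) = -2

rho_2(r^2) is rotation by angle 2*pi*2*2/8, whose trace is 2*cos(2*pi*2*2/8) = -2.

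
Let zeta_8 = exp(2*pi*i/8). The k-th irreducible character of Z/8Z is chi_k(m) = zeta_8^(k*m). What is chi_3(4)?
chi_3(4) = zeta_8^12 = -1

Reasoning: chi_3(4) = zeta_8^(3*4) = zeta_8^12. Since zeta_8^8 = 1, this equals zeta_8^4 = exp(2*pi*i*4/8) = -1.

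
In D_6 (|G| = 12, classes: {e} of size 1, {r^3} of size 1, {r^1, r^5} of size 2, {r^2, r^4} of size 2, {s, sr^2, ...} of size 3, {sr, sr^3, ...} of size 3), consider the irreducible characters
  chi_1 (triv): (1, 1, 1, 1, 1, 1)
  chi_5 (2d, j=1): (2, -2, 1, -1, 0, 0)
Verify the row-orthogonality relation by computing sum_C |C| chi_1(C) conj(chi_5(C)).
Sum = 0; so <chi_1, chi_5> = 0 (distinct irreducibles are orthogonal).

Solution. Compute term by term over conjugacy classes (|C| * chi_1(C) * conj(chi_5(C))):
  1*(1)*conj(2) + 1*(1)*conj(-2) + 2*(1)*conj(1) + 2*(1)*conj(-1) + 3*(1)*conj(0) + 3*(1)*conj(0)
  = (2) + (-2) + (2) + (-2) + (0) + (0)
  = 0.
Dividing by |G| = 12 gives 0/12 = 0, matching the row-orthogonality relation <chi_1, chi_5> = [chi_1 = chi_5].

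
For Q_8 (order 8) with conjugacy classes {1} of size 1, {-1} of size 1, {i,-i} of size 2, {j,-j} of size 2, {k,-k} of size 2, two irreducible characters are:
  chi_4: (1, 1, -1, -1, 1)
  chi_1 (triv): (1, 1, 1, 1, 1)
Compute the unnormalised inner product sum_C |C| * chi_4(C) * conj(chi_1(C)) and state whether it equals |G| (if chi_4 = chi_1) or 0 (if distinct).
Sum = 0; so <chi_4, chi_1> = 0 (distinct irreducibles are orthogonal).

Reasoning: Compute term by term over conjugacy classes (|C| * chi_4(C) * conj(chi_1(C))):
  1*(1)*conj(1) + 1*(1)*conj(1) + 2*(-1)*conj(1) + 2*(-1)*conj(1) + 2*(1)*conj(1)
  = (1) + (1) + (-2) + (-2) + (2)
  = 0.
Dividing by |G| = 8 gives 0/8 = 0, matching the row-orthogonality relation <chi_4, chi_1> = [chi_4 = chi_1].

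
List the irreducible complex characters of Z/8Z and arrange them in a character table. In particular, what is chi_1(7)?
Character table of Z/8Z (irreps indexed chi_0,...,chi_7 with chi_k(m) = zeta_8^(k*m), zeta_8 = exp(2*pi*i/8)):
  irrep \ class  {0} (size 1)  {1} (size 1)    {2} (size 1)  {3} (size 1)    {4} (size 1)  {5} (size 1)    {6} (size 1)  {7} (size 1)  
  chi_0          1             1               1             1               1             1               1             1             
  chi_1          1             exp(I*pi/4)     I             exp(3*I*pi/4)   -1            exp(-3*I*pi/4)  -I            exp(-I*pi/4)  
  chi_2          1             I               -1            -I              1             I               -1            -I            
  chi_3          1             exp(3*I*pi/4)   -I            exp(I*pi/4)     -1            exp(-I*pi/4)    I             exp(-3*I*pi/4)
  chi_4          1             -1              1             -1              1             -1              1             -1            
  chi_5          1             exp(-3*I*pi/4)  I             exp(-I*pi/4)    -1            exp(I*pi/4)     -I            exp(3*I*pi/4) 
  chi_6          1             -I              -1            I               1             -I              -1            I             
  chi_7          1             exp(-I*pi/4)    -I            exp(-3*I*pi/4)  -1            exp(3*I*pi/4)   I             exp(I*pi/4)   

Spot check: chi_1(7) = zeta_8^(1*7) = zeta_8^7 = exp(-I*pi/4).

Details: Z/8Z is abelian, so all 8 irreducible complex representations are 1-dimensional. They are given by chi_k(m) = zeta_8^(k*m) for k = 0,...,7. Row orthogonality: sum_m chi_k(m) conj(chi_l(m)) = 8 * [k = l].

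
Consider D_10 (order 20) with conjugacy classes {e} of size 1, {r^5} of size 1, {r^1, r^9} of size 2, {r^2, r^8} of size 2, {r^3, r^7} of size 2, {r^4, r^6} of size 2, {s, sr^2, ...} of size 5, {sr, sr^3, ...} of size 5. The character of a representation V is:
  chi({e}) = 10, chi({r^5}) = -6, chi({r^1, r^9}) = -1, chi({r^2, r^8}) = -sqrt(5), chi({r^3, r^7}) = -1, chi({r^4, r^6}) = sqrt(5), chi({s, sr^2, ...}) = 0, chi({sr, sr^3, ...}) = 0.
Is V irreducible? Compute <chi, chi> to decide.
Not irreducible (reducible): <chi, chi> = 8 > 1.

Derivation: <chi, chi> = (1/|G|) sum_C |C| * |chi(C)|^2 = (1/20)[1*|10|^2 + 1*|-6|^2 + 2*|-1|^2 + 2*|-sqrt(5)|^2 + 2*|-1|^2 + 2*|sqrt(5)|^2 + 5*|0|^2 + 5*|0|^2]
  = (1/20)[(100) + (36) + (2) + (10) + (2) + (10) + (0) + (0)] = 160/20 = 8.
A character is irreducible iff <chi, chi> = 1, so this representation is reducible.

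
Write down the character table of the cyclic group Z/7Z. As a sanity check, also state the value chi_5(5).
Character table of Z/7Z (irreps indexed chi_0,...,chi_6 with chi_k(m) = zeta_7^(k*m), zeta_7 = exp(2*pi*i/7)):
  irrep \ class  {0} (size 1)  {1} (size 1)    {2} (size 1)    {3} (size 1)    {4} (size 1)    {5} (size 1)    {6} (size 1)  
  chi_0          1             1               1               1               1               1               1             
  chi_1          1             exp(2*I*pi/7)   exp(4*I*pi/7)   exp(6*I*pi/7)   exp(-6*I*pi/7)  exp(-4*I*pi/7)  exp(-2*I*pi/7)
  chi_2          1             exp(4*I*pi/7)   exp(-6*I*pi/7)  exp(-2*I*pi/7)  exp(2*I*pi/7)   exp(6*I*pi/7)   exp(-4*I*pi/7)
  chi_3          1             exp(6*I*pi/7)   exp(-2*I*pi/7)  exp(4*I*pi/7)   exp(-4*I*pi/7)  exp(2*I*pi/7)   exp(-6*I*pi/7)
  chi_4          1             exp(-6*I*pi/7)  exp(2*I*pi/7)   exp(-4*I*pi/7)  exp(4*I*pi/7)   exp(-2*I*pi/7)  exp(6*I*pi/7) 
  chi_5          1             exp(-4*I*pi/7)  exp(6*I*pi/7)   exp(2*I*pi/7)   exp(-2*I*pi/7)  exp(-6*I*pi/7)  exp(4*I*pi/7) 
  chi_6          1             exp(-2*I*pi/7)  exp(-4*I*pi/7)  exp(-6*I*pi/7)  exp(6*I*pi/7)   exp(4*I*pi/7)   exp(2*I*pi/7) 

Spot check: chi_5(5) = zeta_7^(5*5) = zeta_7^25 = exp(-6*I*pi/7).

Solution. Z/7Z is abelian, so all 7 irreducible complex representations are 1-dimensional. They are given by chi_k(m) = zeta_7^(k*m) for k = 0,...,6. Row orthogonality: sum_m chi_k(m) conj(chi_l(m)) = 7 * [k = l].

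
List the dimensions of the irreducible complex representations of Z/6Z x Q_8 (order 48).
Dimensions: 1, 1, 1, 1, 1, 1, 1, 1, 1, 1, 1, 1, 1, 1, 1, 1, 1, 1, 1, 1, 1, 1, 1, 1, 2, 2, 2, 2, 2, 2

Proof sketch: There are 30 irreducibles (= number of conjugacy classes). Their dimensions d_i satisfy sum d_i^2 = |G| = 48: 1 + 1 + 1 + 1 + 1 + 1 + 1 + 1 + 1 + 1 + 1 + 1 + 1 + 1 + 1 + 1 + 1 + 1 + 1 + 1 + 1 + 1 + 1 + 1 + 4 + 4 + 4 + 4 + 4 + 4 = 48. (For the product with Z/6Z: each of the 6 1-dim characters of Z/6Z tensors with each irrep of Q_8, giving 6 copies of each Q_8-dimension.)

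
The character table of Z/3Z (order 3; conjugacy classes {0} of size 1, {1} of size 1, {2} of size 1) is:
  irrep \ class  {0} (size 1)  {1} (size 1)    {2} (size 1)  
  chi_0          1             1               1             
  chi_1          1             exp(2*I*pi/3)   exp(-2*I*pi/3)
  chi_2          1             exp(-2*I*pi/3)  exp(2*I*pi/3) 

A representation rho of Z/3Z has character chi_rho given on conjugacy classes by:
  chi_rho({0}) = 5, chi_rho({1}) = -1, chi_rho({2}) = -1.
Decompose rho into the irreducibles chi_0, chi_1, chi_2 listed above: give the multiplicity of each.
Multiplicities: chi_0: 1, chi_1: 2, chi_2: 2.

Explanation: Use <chi_rho, chi> = (1/|G|) sum_C |C| * chi_rho(C) * conj(chi(C)) with |G| = 3 for each irreducible chi in the table:
  <chi_rho, chi_0> = (1/3)[1*(5)*conj(1) + 1*(-1)*conj(1) + 1*(-1)*conj(1)]
      = (1/3)[(5) + (-1) + (-1)] = 3/3 = 1
  <chi_rho, chi_1> = (1/3)[1*(5)*conj(1) + 1*(-1)*conj(exp(2*I*pi/3)) + 1*(-1)*conj(exp(-2*I*pi/3))]
      = (1/3)[(5) + (2 + exp(-2*I*pi/3) + 2*exp(2*I*pi/3)) + (2 + 2*exp(-2*I*pi/3) + exp(2*I*pi/3))] = 6/3 = 2
  <chi_rho, chi_2> = (1/3)[1*(5)*conj(1) + 1*(-1)*conj(exp(-2*I*pi/3)) + 1*(-1)*conj(exp(2*I*pi/3))]
      = (1/3)[(5) + (2 + 2*exp(-2*I*pi/3) + exp(2*I*pi/3)) + (2 + exp(-2*I*pi/3) + 2*exp(2*I*pi/3))] = 6/3 = 2
(Exp terms are combined using exp(i*s)*conj(exp(i*t)) = exp(i*(s-t)), and sums of them are collapsed using the identity that for every m > 1 the m distinct m-th roots of unity sum to 0, e.g. 1 + exp(2*I*pi/3) + exp(-2*I*pi/3) = 0.)
Dimension check: dim(rho) = sum (mult * dim) = 1*1 + 2*1 + 2*1 = 5 = chi_rho(e) = 5.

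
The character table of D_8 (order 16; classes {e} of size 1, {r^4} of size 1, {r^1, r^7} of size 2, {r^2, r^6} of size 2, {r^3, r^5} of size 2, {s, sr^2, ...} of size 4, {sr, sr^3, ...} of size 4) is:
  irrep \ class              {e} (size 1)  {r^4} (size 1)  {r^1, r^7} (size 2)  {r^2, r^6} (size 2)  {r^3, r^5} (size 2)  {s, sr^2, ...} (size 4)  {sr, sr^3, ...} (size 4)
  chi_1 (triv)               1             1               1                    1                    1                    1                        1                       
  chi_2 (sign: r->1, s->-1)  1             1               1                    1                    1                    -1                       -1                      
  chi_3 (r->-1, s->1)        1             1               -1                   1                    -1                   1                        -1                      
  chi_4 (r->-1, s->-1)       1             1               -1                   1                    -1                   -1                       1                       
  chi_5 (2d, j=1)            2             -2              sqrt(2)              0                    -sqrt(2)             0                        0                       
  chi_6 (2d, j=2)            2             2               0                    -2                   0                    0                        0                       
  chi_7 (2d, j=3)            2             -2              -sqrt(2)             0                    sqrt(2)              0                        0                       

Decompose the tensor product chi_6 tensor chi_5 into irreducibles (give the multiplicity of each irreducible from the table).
chi_6 tensor chi_5 = chi_5 + chi_7 (all other irreducibles have multiplicity 0).

Justification: The character of a tensor product is the pointwise product (chi_6 * chi_5)(C) = chi_6(C) * chi_5(C):
  {e}: (2)*(2), {r^4}: (2)*(-2), {r^1, r^7}: (0)*(sqrt(2)), {r^2, r^6}: (-2)*(0), {r^3, r^5}: (0)*(-sqrt(2)), {s, sr^2, ...}: (0)*(0), {sr, sr^3, ...}: (0)*(0)
so (chi_6 * chi_5) takes values
  {e} -> 4, {r^4} -> -4, {r^1, r^7} -> 0, {r^2, r^6} -> 0, {r^3, r^5} -> 0, {s, sr^2, ...} -> 0, {sr, sr^3, ...} -> 0.
Now take the inner product of this character with each irreducible chi from the table, <chi_6*chi_5, chi> = (1/16) sum_C |C| (chi_6*chi_5)(C) conj(chi(C)):
  <chi_6*chi_5, chi_1> = (1/16)[1*(4)*conj(1) + 1*(-4)*conj(1) + 2*(0)*conj(1) + 2*(0)*conj(1) + 2*(0)*conj(1) + 4*(0)*conj(1) + 4*(0)*conj(1)]
      = (1/16)[(4) + (-4) + (0) + (0) + (0) + (0) + (0)] = 0/16 = 0
  <chi_6*chi_5, chi_2> = (1/16)[1*(4)*conj(1) + 1*(-4)*conj(1) + 2*(0)*conj(1) + 2*(0)*conj(1) + 2*(0)*conj(1) + 4*(0)*conj(-1) + 4*(0)*conj(-1)]
      = (1/16)[(4) + (-4) + (0) + (0) + (0) + (0) + (0)] = 0/16 = 0
  <chi_6*chi_5, chi_3> = (1/16)[1*(4)*conj(1) + 1*(-4)*conj(1) + 2*(0)*conj(-1) + 2*(0)*conj(1) + 2*(0)*conj(-1) + 4*(0)*conj(1) + 4*(0)*conj(-1)]
      = (1/16)[(4) + (-4) + (0) + (0) + (0) + (0) + (0)] = 0/16 = 0
  <chi_6*chi_5, chi_4> = (1/16)[1*(4)*conj(1) + 1*(-4)*conj(1) + 2*(0)*conj(-1) + 2*(0)*conj(1) + 2*(0)*conj(-1) + 4*(0)*conj(-1) + 4*(0)*conj(1)]
      = (1/16)[(4) + (-4) + (0) + (0) + (0) + (0) + (0)] = 0/16 = 0
  <chi_6*chi_5, chi_5> = (1/16)[1*(4)*conj(2) + 1*(-4)*conj(-2) + 2*(0)*conj(sqrt(2)) + 2*(0)*conj(0) + 2*(0)*conj(-sqrt(2)) + 4*(0)*conj(0) + 4*(0)*conj(0)]
      = (1/16)[(8) + (8) + (0) + (0) + (0) + (0) + (0)] = 16/16 = 1
  <chi_6*chi_5, chi_6> = (1/16)[1*(4)*conj(2) + 1*(-4)*conj(2) + 2*(0)*conj(0) + 2*(0)*conj(-2) + 2*(0)*conj(0) + 4*(0)*conj(0) + 4*(0)*conj(0)]
      = (1/16)[(8) + (-8) + (0) + (0) + (0) + (0) + (0)] = 0/16 = 0
  <chi_6*chi_5, chi_7> = (1/16)[1*(4)*conj(2) + 1*(-4)*conj(-2) + 2*(0)*conj(-sqrt(2)) + 2*(0)*conj(0) + 2*(0)*conj(sqrt(2)) + 4*(0)*conj(0) + 4*(0)*conj(0)]
      = (1/16)[(8) + (8) + (0) + (0) + (0) + (0) + (0)] = 16/16 = 1
Hence the multiplicities are chi_5: 1, chi_7: 1. Dimension check: dim(chi_6)*dim(chi_5) = 2*2 = 4 and sum (mult * dim) = 1*2 + 1*2 = 4.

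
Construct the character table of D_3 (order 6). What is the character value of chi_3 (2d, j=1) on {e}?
Conjugacy classes: {e} of size 1, {r^1, r^2} of size 2, {s, sr, ..., sr^2} of size 3.
Character table:
  irrep \ class              {e} (size 1)  {r^1, r^2} (size 2)  {s, sr, ..., sr^2} (size 3)
  chi_1 (triv)               1             1                    1                          
  chi_2 (sign: r->1, s->-1)  1             1                    -1                         
  chi_3 (2d, j=1)            2             -1                   0                          

Spot check: chi_3 (2d, j=1) on {e} = 2.

Justification: D_3 has order 2*3 = 6 with 3 conjugacy classes, hence 3 irreducibles. Sum of squared dims 1 + 1 + 4 = 6 = |G|. Linear characters come from the abelianisation; the 2-dimensional irreps have character r^k -> 2*cos(2*pi*j*k/3), reflections -> 0.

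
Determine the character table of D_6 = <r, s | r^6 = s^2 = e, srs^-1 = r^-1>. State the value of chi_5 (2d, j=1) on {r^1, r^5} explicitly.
Conjugacy classes: {e} of size 1, {r^3} of size 1, {r^1, r^5} of size 2, {r^2, r^4} of size 2, {s, sr^2, ...} of size 3, {sr, sr^3, ...} of size 3.
Character table:
  irrep \ class              {e} (size 1)  {r^3} (size 1)  {r^1, r^5} (size 2)  {r^2, r^4} (size 2)  {s, sr^2, ...} (size 3)  {sr, sr^3, ...} (size 3)
  chi_1 (triv)               1             1               1                    1                    1                        1                       
  chi_2 (sign: r->1, s->-1)  1             1               1                    1                    -1                       -1                      
  chi_3 (r->-1, s->1)        1             -1              -1                   1                    1                        -1                      
  chi_4 (r->-1, s->-1)       1             -1              -1                   1                    -1                       1                       
  chi_5 (2d, j=1)            2             -2              1                    -1                   0                        0                       
  chi_6 (2d, j=2)            2             2               -1                   -1                   0                        0                       

Spot check: chi_5 (2d, j=1) on {r^1, r^5} = 1.

Details: D_6 has order 2*6 = 12 with 6 conjugacy classes, hence 6 irreducibles. Sum of squared dims 1 + 1 + 1 + 1 + 4 + 4 = 12 = |G|. Linear characters come from the abelianisation; the 2-dimensional irreps have character r^k -> 2*cos(2*pi*j*k/6), reflections -> 0.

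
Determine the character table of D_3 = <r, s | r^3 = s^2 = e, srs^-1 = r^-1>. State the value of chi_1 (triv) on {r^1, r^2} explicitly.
Conjugacy classes: {e} of size 1, {r^1, r^2} of size 2, {s, sr, ..., sr^2} of size 3.
Character table:
  irrep \ class              {e} (size 1)  {r^1, r^2} (size 2)  {s, sr, ..., sr^2} (size 3)
  chi_1 (triv)               1             1                    1                          
  chi_2 (sign: r->1, s->-1)  1             1                    -1                         
  chi_3 (2d, j=1)            2             -1                   0                          

Spot check: chi_1 (triv) on {r^1, r^2} = 1.

Proof sketch: D_3 has order 2*3 = 6 with 3 conjugacy classes, hence 3 irreducibles. Sum of squared dims 1 + 1 + 4 = 6 = |G|. Linear characters come from the abelianisation; the 2-dimensional irreps have character r^k -> 2*cos(2*pi*j*k/3), reflections -> 0.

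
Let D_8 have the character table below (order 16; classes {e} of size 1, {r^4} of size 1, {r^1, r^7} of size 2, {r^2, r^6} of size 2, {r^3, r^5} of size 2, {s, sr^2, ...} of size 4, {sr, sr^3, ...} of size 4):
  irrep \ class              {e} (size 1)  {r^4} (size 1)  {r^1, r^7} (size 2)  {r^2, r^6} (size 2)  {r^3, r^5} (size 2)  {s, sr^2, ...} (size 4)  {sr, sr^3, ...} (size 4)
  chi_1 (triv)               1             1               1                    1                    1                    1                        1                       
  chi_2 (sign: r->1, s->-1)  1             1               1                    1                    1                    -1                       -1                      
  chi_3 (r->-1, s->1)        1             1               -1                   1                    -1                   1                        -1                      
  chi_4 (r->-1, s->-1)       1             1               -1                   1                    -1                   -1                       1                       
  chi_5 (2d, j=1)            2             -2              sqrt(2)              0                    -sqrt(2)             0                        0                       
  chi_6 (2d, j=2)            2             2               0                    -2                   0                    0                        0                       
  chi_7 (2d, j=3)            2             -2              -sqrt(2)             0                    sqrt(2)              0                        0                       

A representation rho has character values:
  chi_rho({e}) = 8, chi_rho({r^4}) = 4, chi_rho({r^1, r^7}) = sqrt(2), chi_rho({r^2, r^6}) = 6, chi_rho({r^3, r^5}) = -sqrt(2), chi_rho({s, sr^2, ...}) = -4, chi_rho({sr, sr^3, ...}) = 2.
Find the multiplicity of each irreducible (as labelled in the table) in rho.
Multiplicities: chi_1: 1, chi_2: 2, chi_3: 0, chi_4: 3, chi_5: 1, chi_6: 0, chi_7: 0.

Solution. Use <chi_rho, chi> = (1/|G|) sum_C |C| * chi_rho(C) * conj(chi(C)) with |G| = 16 for each irreducible chi in the table:
  <chi_rho, chi_1> = (1/16)[1*(8)*conj(1) + 1*(4)*conj(1) + 2*(sqrt(2))*conj(1) + 2*(6)*conj(1) + 2*(-sqrt(2))*conj(1) + 4*(-4)*conj(1) + 4*(2)*conj(1)]
      = (1/16)[(8) + (4) + (2*sqrt(2)) + (12) + (-2*sqrt(2)) + (-16) + (8)] = 16/16 = 1
  <chi_rho, chi_2> = (1/16)[1*(8)*conj(1) + 1*(4)*conj(1) + 2*(sqrt(2))*conj(1) + 2*(6)*conj(1) + 2*(-sqrt(2))*conj(1) + 4*(-4)*conj(-1) + 4*(2)*conj(-1)]
      = (1/16)[(8) + (4) + (2*sqrt(2)) + (12) + (-2*sqrt(2)) + (16) + (-8)] = 32/16 = 2
  <chi_rho, chi_3> = (1/16)[1*(8)*conj(1) + 1*(4)*conj(1) + 2*(sqrt(2))*conj(-1) + 2*(6)*conj(1) + 2*(-sqrt(2))*conj(-1) + 4*(-4)*conj(1) + 4*(2)*conj(-1)]
      = (1/16)[(8) + (4) + (-2*sqrt(2)) + (12) + (2*sqrt(2)) + (-16) + (-8)] = 0/16 = 0
  <chi_rho, chi_4> = (1/16)[1*(8)*conj(1) + 1*(4)*conj(1) + 2*(sqrt(2))*conj(-1) + 2*(6)*conj(1) + 2*(-sqrt(2))*conj(-1) + 4*(-4)*conj(-1) + 4*(2)*conj(1)]
      = (1/16)[(8) + (4) + (-2*sqrt(2)) + (12) + (2*sqrt(2)) + (16) + (8)] = 48/16 = 3
  <chi_rho, chi_5> = (1/16)[1*(8)*conj(2) + 1*(4)*conj(-2) + 2*(sqrt(2))*conj(sqrt(2)) + 2*(6)*conj(0) + 2*(-sqrt(2))*conj(-sqrt(2)) + 4*(-4)*conj(0) + 4*(2)*conj(0)]
      = (1/16)[(16) + (-8) + (4) + (0) + (4) + (0) + (0)] = 16/16 = 1
  <chi_rho, chi_6> = (1/16)[1*(8)*conj(2) + 1*(4)*conj(2) + 2*(sqrt(2))*conj(0) + 2*(6)*conj(-2) + 2*(-sqrt(2))*conj(0) + 4*(-4)*conj(0) + 4*(2)*conj(0)]
      = (1/16)[(16) + (8) + (0) + (-24) + (0) + (0) + (0)] = 0/16 = 0
  <chi_rho, chi_7> = (1/16)[1*(8)*conj(2) + 1*(4)*conj(-2) + 2*(sqrt(2))*conj(-sqrt(2)) + 2*(6)*conj(0) + 2*(-sqrt(2))*conj(sqrt(2)) + 4*(-4)*conj(0) + 4*(2)*conj(0)]
      = (1/16)[(16) + (-8) + (-4) + (0) + (-4) + (0) + (0)] = 0/16 = 0
Dimension check: dim(rho) = sum (mult * dim) = 1*1 + 2*1 + 0*1 + 3*1 + 1*2 + 0*2 + 0*2 = 8 = chi_rho(e) = 8.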